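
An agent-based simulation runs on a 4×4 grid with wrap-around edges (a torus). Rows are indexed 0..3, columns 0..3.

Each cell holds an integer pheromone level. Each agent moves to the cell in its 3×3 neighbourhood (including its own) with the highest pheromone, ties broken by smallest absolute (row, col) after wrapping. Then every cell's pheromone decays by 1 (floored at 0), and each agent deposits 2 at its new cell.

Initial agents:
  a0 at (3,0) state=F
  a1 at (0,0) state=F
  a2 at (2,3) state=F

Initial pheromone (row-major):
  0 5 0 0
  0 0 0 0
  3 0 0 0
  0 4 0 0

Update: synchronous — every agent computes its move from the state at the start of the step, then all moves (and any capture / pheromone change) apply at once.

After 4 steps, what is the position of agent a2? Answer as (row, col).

(2, 0)

t=1: a0@(0,1) a1@(0,1) a2@(2,0) | pheromone: 0 8 0 0 / 0 0 0 0 / 4 0 0 0 / 0 3 0 0
t=2: a0@(0,1) a1@(0,1) a2@(2,0) | pheromone: 0 11 0 0 / 0 0 0 0 / 5 0 0 0 / 0 2 0 0
t=3: a0@(0,1) a1@(0,1) a2@(2,0) | pheromone: 0 14 0 0 / 0 0 0 0 / 6 0 0 0 / 0 1 0 0
t=4: a0@(0,1) a1@(0,1) a2@(2,0) | pheromone: 0 17 0 0 / 0 0 0 0 / 7 0 0 0 / 0 0 0 0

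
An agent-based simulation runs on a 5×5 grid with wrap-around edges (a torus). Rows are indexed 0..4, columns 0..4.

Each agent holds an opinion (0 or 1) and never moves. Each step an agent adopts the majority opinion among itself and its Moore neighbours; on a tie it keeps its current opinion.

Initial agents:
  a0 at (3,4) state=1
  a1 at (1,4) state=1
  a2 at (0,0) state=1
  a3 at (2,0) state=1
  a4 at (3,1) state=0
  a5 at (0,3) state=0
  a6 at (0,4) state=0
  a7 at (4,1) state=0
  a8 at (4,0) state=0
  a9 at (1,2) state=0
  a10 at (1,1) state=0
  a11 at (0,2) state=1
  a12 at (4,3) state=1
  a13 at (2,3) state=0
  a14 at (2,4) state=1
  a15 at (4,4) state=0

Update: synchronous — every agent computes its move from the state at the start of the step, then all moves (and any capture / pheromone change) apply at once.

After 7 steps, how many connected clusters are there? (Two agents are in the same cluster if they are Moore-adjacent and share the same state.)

t=1: a0@(3,4):1 a1@(1,4):1 a2@(0,0):0 a3@(2,0):1 a4@(3,1):0 a5@(0,3):0 a6@(0,4):0 a7@(4,1):0 a8@(4,0):0 a9@(1,2):0 a10@(1,1):1 a11@(0,2):0 a12@(4,3):1 a13@(2,3):1 a14@(2,4):1 a15@(4,4):0
t=2: a0@(3,4):1 a1@(1,4):1 a2@(0,0):0 a3@(2,0):1 a4@(3,1):0 a5@(0,3):0 a6@(0,4):0 a7@(4,1):0 a8@(4,0):0 a9@(1,2):0 a10@(1,1):0 a11@(0,2):0 a12@(4,3):0 a13@(2,3):1 a14@(2,4):1 a15@(4,4):0
t=3: (unchanged — steady state)

2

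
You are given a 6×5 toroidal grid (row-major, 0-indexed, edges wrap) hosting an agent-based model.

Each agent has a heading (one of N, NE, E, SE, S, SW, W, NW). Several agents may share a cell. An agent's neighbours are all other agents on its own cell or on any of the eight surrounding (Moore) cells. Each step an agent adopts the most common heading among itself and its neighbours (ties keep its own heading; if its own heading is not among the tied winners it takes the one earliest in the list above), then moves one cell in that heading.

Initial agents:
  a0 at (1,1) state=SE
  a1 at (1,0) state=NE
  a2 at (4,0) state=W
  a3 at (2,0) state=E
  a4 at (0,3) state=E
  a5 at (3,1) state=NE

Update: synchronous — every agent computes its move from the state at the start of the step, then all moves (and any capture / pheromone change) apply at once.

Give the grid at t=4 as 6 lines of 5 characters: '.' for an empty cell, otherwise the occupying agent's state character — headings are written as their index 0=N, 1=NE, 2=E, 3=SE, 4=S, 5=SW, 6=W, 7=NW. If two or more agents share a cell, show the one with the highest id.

..2..
.....
.....
...11
....1
1....

t=1: a0@(2,2):SE a1@(0,1):NE a2@(4,4):W a3@(1,1):NE a4@(0,4):E a5@(2,2):NE
t=2: a0@(1,3):NE a1@(5,2):NE a2@(4,3):W a3@(0,2):NE a4@(0,0):E a5@(1,3):NE
t=3: a0@(0,4):NE a1@(4,3):NE a2@(4,2):W a3@(5,3):NE a4@(0,1):E a5@(0,4):NE
t=4: a0@(5,0):NE a1@(3,4):NE a2@(3,3):NE a3@(4,4):NE a4@(0,2):E a5@(5,0):NE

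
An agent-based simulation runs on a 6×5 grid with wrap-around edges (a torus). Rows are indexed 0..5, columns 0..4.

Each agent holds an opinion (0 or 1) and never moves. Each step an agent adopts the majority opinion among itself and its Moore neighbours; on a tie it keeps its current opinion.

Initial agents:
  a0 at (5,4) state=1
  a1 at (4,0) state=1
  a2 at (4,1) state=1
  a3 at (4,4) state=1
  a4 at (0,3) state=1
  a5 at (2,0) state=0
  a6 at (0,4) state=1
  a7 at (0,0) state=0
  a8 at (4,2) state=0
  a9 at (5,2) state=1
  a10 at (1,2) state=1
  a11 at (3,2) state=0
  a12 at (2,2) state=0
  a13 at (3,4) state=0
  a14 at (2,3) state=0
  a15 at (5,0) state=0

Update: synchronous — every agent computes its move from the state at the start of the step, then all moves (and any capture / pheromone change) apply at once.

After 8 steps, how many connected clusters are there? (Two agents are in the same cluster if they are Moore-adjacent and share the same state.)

2

t=1: a0@(5,4):1 a1@(4,0):1 a2@(4,1):1 a3@(4,4):1 a4@(0,3):1 a5@(2,0):0 a6@(0,4):1 a7@(0,0):0 a8@(4,2):0 a9@(5,2):1 a10@(1,2):1 a11@(3,2):0 a12@(2,2):0 a13@(3,4):0 a14@(2,3):0 a15@(5,0):1
t=2: a0@(5,4):1 a1@(4,0):1 a2@(4,1):1 a3@(4,4):1 a4@(0,3):1 a5@(2,0):0 a6@(0,4):1 a7@(0,0):1 a8@(4,2):0 a9@(5,2):1 a10@(1,2):1 a11@(3,2):0 a12@(2,2):0 a13@(3,4):0 a14@(2,3):0 a15@(5,0):1
t=3: (unchanged — steady state)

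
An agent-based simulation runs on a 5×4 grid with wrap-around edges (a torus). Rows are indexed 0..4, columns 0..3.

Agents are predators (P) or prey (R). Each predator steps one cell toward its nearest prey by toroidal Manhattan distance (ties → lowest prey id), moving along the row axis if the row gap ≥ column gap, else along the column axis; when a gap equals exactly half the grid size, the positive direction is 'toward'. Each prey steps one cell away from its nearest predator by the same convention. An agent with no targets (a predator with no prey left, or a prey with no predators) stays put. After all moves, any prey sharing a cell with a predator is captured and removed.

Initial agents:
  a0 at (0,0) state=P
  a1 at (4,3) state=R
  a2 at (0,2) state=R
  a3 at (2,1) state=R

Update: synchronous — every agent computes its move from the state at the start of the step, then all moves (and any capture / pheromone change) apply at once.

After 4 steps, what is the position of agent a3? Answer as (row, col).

t=1: a0@(4,0):P a1@(3,3):R a2@(0,1):R a3@(3,1):R
t=2: a0@(3,0):P a1@(2,3):R a2@(1,1):R a3@(2,1):R
t=3: a0@(2,0):P a1@(1,3):R a2@(0,1):R a3@(1,1):R
t=4: a0@(1,0):P a1@(0,3):R a2@(4,1):R a3@(0,1):R

(0, 1)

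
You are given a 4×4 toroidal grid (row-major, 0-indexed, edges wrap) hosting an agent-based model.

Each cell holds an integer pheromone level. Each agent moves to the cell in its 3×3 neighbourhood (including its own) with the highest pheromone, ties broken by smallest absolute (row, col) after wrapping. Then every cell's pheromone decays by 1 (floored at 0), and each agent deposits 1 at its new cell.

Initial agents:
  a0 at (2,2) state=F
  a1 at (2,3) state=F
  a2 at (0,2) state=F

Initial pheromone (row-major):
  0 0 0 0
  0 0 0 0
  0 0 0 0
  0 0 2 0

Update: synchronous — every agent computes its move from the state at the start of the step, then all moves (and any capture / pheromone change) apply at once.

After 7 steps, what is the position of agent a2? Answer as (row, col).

t=1: a0@(3,2) a1@(3,2) a2@(3,2) | pheromone: 0 0 0 0 / 0 0 0 0 / 0 0 0 0 / 0 0 4 0
t=2: a0@(3,2) a1@(3,2) a2@(3,2) | pheromone: 0 0 0 0 / 0 0 0 0 / 0 0 0 0 / 0 0 6 0
t=3: a0@(3,2) a1@(3,2) a2@(3,2) | pheromone: 0 0 0 0 / 0 0 0 0 / 0 0 0 0 / 0 0 8 0
t=4: a0@(3,2) a1@(3,2) a2@(3,2) | pheromone: 0 0 0 0 / 0 0 0 0 / 0 0 0 0 / 0 0 10 0
t=5: a0@(3,2) a1@(3,2) a2@(3,2) | pheromone: 0 0 0 0 / 0 0 0 0 / 0 0 0 0 / 0 0 12 0
t=6: a0@(3,2) a1@(3,2) a2@(3,2) | pheromone: 0 0 0 0 / 0 0 0 0 / 0 0 0 0 / 0 0 14 0
t=7: a0@(3,2) a1@(3,2) a2@(3,2) | pheromone: 0 0 0 0 / 0 0 0 0 / 0 0 0 0 / 0 0 16 0

(3, 2)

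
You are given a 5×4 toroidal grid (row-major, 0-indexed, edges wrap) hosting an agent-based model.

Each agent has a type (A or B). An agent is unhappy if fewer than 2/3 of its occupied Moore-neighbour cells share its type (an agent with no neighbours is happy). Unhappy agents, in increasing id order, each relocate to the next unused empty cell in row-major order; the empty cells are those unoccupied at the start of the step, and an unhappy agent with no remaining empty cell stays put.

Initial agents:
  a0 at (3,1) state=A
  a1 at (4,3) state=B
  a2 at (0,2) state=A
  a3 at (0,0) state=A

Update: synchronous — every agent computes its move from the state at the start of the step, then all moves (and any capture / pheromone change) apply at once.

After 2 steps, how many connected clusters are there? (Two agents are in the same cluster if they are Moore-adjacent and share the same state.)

3

t=1: a0@(3,1):A a1@(0,1):B a2@(0,3):A a3@(1,0):A
t=2: a0@(3,1):A a1@(0,0):B a2@(0,3):A a3@(0,2):A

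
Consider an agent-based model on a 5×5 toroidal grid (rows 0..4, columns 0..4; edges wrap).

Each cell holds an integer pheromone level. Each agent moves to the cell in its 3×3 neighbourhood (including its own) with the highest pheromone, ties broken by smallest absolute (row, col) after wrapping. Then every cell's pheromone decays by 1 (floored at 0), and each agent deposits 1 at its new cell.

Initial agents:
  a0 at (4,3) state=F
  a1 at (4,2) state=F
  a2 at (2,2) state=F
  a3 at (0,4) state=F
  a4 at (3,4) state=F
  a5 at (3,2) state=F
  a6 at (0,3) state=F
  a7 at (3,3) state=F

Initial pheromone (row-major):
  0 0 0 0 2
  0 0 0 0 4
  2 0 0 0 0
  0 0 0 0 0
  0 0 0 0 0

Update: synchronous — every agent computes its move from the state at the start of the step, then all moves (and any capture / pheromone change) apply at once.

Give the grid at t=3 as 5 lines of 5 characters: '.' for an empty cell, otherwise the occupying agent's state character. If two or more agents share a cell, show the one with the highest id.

t=1: a0@(0,4) a1@(0,1) a2@(1,1) a3@(1,4) a4@(2,0) a5@(2,1) a6@(1,4) a7@(2,2) | pheromone: 0 1 0 0 2 / 0 1 0 0 5 / 2 1 1 0 0 / 0 0 0 0 0 / 0 0 0 0 0
t=2: a0@(1,4) a1@(0,1) a2@(2,0) a3@(1,4) a4@(1,4) a5@(2,0) a6@(1,4) a7@(1,1) | pheromone: 0 1 0 0 1 / 0 1 0 0 8 / 3 0 0 0 0 / 0 0 0 0 0 / 0 0 0 0 0
t=3: a0@(1,4) a1@(0,1) a2@(1,4) a3@(1,4) a4@(1,4) a5@(1,4) a6@(1,4) a7@(2,0) | pheromone: 0 1 0 0 0 / 0 0 0 0 13 / 3 0 0 0 0 / 0 0 0 0 0 / 0 0 0 0 0

.F...
....F
F....
.....
.....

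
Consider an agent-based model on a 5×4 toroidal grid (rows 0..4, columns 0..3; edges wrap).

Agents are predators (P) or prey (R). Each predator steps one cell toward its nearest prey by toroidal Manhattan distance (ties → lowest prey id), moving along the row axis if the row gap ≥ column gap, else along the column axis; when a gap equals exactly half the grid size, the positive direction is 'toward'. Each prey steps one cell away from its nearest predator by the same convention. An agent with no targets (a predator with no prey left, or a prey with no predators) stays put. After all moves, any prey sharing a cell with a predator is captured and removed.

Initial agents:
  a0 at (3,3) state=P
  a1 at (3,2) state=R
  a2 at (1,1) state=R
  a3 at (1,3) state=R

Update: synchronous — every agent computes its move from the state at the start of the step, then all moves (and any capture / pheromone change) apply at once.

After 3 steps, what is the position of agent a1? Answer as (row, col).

(3, 3)

t=1: a0@(3,2):P a1@(3,1):R a2@(0,1):R a3@(0,3):R
t=2: a0@(3,1):P a1@(3,0):R a2@(1,1):R a3@(1,3):R
t=3: a0@(3,0):P a1@(3,3):R a2@(0,1):R a3@(0,3):R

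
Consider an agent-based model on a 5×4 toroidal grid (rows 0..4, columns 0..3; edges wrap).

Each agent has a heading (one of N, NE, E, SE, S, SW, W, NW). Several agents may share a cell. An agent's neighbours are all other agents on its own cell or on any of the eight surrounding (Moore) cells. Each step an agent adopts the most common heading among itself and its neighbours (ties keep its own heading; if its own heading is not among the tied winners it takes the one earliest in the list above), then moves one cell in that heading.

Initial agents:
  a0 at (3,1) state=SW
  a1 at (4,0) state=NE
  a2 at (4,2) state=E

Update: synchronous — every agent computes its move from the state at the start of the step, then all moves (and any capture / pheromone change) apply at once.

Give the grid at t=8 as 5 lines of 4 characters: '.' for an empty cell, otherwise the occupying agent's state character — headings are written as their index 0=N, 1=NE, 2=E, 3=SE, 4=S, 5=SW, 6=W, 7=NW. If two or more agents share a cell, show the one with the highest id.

t=1: a0@(4,0):SW a1@(3,1):NE a2@(4,3):E
t=2: a0@(0,3):SW a1@(2,2):NE a2@(4,0):E
t=3: a0@(1,2):SW a1@(1,3):NE a2@(4,1):E
t=4: a0@(2,1):SW a1@(0,0):NE a2@(4,2):E
t=5: a0@(3,0):SW a1@(4,1):NE a2@(4,3):E
t=6: a0@(4,3):SW a1@(3,2):NE a2@(4,0):E
t=7: a0@(0,2):SW a1@(2,3):NE a2@(4,1):E
t=8: a0@(1,1):SW a1@(1,0):NE a2@(4,2):E

....
15..
....
....
..2.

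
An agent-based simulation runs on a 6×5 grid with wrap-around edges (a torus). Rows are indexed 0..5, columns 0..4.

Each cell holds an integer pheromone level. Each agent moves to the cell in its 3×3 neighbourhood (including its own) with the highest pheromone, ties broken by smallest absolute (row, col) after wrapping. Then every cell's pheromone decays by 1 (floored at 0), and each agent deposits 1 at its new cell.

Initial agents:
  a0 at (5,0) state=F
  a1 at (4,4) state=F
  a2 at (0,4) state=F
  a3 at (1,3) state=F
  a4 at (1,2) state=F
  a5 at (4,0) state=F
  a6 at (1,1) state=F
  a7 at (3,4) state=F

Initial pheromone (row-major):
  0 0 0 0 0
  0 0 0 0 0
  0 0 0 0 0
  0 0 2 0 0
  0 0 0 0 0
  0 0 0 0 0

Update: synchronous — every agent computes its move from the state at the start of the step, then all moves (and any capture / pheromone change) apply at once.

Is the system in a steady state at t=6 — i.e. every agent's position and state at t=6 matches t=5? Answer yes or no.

yes

t=1: a0@(0,0) a1@(3,0) a2@(0,0) a3@(0,2) a4@(0,1) a5@(3,0) a6@(0,0) a7@(2,0) | pheromone: 3 1 1 0 0 / 0 0 0 0 0 / 1 0 0 0 0 / 2 0 1 0 0 / 0 0 0 0 0 / 0 0 0 0 0
t=2: a0@(0,0) a1@(3,0) a2@(0,0) a3@(0,1) a4@(0,0) a5@(3,0) a6@(0,0) a7@(3,0) | pheromone: 6 1 0 0 0 / 0 0 0 0 0 / 0 0 0 0 0 / 4 0 0 0 0 / 0 0 0 0 0 / 0 0 0 0 0
t=3: a0@(0,0) a1@(3,0) a2@(0,0) a3@(0,0) a4@(0,0) a5@(3,0) a6@(0,0) a7@(3,0) | pheromone: 10 0 0 0 0 / 0 0 0 0 0 / 0 0 0 0 0 / 6 0 0 0 0 / 0 0 0 0 0 / 0 0 0 0 0
t=4: a0@(0,0) a1@(3,0) a2@(0,0) a3@(0,0) a4@(0,0) a5@(3,0) a6@(0,0) a7@(3,0) | pheromone: 14 0 0 0 0 / 0 0 0 0 0 / 0 0 0 0 0 / 8 0 0 0 0 / 0 0 0 0 0 / 0 0 0 0 0
t=5: a0@(0,0) a1@(3,0) a2@(0,0) a3@(0,0) a4@(0,0) a5@(3,0) a6@(0,0) a7@(3,0) | pheromone: 18 0 0 0 0 / 0 0 0 0 0 / 0 0 0 0 0 / 10 0 0 0 0 / 0 0 0 0 0 / 0 0 0 0 0
t=6: a0@(0,0) a1@(3,0) a2@(0,0) a3@(0,0) a4@(0,0) a5@(3,0) a6@(0,0) a7@(3,0) | pheromone: 22 0 0 0 0 / 0 0 0 0 0 / 0 0 0 0 0 / 12 0 0 0 0 / 0 0 0 0 0 / 0 0 0 0 0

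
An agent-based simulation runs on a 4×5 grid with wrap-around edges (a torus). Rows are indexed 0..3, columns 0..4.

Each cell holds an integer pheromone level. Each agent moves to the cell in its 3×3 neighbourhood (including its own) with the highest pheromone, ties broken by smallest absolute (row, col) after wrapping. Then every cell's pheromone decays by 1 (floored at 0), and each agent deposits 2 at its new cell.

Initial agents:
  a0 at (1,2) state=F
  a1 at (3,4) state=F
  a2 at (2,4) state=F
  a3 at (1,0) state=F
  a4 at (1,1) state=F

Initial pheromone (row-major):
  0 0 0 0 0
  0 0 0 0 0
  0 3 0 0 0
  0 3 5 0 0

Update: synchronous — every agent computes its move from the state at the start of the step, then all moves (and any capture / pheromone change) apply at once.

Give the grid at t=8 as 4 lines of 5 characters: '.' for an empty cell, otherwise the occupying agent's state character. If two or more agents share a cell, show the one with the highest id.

t=1: a0@(2,1) a1@(0,0) a2@(1,0) a3@(2,1) a4@(2,1) | pheromone: 2 0 0 0 0 / 2 0 0 0 0 / 0 8 0 0 0 / 0 2 4 0 0
t=2: a0@(2,1) a1@(0,0) a2@(2,1) a3@(2,1) a4@(2,1) | pheromone: 3 0 0 0 0 / 1 0 0 0 0 / 0 15 0 0 0 / 0 1 3 0 0
t=3: a0@(2,1) a1@(0,0) a2@(2,1) a3@(2,1) a4@(2,1) | pheromone: 4 0 0 0 0 / 0 0 0 0 0 / 0 22 0 0 0 / 0 0 2 0 0
t=4: a0@(2,1) a1@(0,0) a2@(2,1) a3@(2,1) a4@(2,1) | pheromone: 5 0 0 0 0 / 0 0 0 0 0 / 0 29 0 0 0 / 0 0 1 0 0
t=5: a0@(2,1) a1@(0,0) a2@(2,1) a3@(2,1) a4@(2,1) | pheromone: 6 0 0 0 0 / 0 0 0 0 0 / 0 36 0 0 0 / 0 0 0 0 0
t=6: a0@(2,1) a1@(0,0) a2@(2,1) a3@(2,1) a4@(2,1) | pheromone: 7 0 0 0 0 / 0 0 0 0 0 / 0 43 0 0 0 / 0 0 0 0 0
t=7: a0@(2,1) a1@(0,0) a2@(2,1) a3@(2,1) a4@(2,1) | pheromone: 8 0 0 0 0 / 0 0 0 0 0 / 0 50 0 0 0 / 0 0 0 0 0
t=8: a0@(2,1) a1@(0,0) a2@(2,1) a3@(2,1) a4@(2,1) | pheromone: 9 0 0 0 0 / 0 0 0 0 0 / 0 57 0 0 0 / 0 0 0 0 0

F....
.....
.F...
.....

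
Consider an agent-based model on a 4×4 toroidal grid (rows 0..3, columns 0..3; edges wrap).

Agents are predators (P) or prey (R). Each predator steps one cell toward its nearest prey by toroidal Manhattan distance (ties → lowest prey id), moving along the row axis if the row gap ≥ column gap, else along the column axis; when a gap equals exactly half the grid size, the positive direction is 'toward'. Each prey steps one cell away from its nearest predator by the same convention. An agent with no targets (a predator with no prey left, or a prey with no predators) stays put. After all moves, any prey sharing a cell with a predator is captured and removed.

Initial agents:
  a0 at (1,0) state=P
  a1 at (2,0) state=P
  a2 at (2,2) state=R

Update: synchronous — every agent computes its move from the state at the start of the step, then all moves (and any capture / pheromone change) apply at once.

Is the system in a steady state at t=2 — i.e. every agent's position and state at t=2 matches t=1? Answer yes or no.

yes

t=1: a0@(1,1):P a1@(2,1):P
t=2: (unchanged — steady state)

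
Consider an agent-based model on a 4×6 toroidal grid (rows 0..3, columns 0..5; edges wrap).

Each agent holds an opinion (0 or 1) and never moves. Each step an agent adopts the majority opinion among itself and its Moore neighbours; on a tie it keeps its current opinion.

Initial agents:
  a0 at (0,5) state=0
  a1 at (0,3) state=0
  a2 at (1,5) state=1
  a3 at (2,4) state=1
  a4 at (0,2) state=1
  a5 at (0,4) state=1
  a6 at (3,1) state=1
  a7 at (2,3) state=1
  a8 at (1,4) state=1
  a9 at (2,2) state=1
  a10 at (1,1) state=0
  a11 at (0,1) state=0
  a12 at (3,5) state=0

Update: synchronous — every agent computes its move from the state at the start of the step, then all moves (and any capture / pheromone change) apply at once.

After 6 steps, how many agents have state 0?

3

t=1: a0@(0,5):1 a1@(0,3):1 a2@(1,5):1 a3@(2,4):1 a4@(0,2):0 a5@(0,4):1 a6@(3,1):1 a7@(2,3):1 a8@(1,4):1 a9@(2,2):1 a10@(1,1):0 a11@(0,1):0 a12@(3,5):0
t=2: a0@(0,5):1 a1@(0,3):1 a2@(1,5):1 a3@(2,4):1 a4@(0,2):0 a5@(0,4):1 a6@(3,1):1 a7@(2,3):1 a8@(1,4):1 a9@(2,2):1 a10@(1,1):0 a11@(0,1):0 a12@(3,5):1
t=3: (unchanged — steady state)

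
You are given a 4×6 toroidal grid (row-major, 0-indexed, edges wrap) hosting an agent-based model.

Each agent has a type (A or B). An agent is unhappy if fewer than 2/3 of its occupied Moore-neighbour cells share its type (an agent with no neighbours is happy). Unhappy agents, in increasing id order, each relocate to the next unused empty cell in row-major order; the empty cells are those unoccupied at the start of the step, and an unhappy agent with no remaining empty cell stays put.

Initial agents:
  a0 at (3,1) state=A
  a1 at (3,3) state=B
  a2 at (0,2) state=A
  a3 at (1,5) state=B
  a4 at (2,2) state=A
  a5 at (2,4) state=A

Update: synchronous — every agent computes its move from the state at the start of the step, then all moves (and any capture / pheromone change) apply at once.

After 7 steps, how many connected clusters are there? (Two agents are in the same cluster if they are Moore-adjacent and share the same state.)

3

t=1: a0@(3,1):A a1@(0,0):B a2@(0,1):A a3@(0,3):B a4@(0,4):A a5@(0,5):A
t=2: a0@(0,2):A a1@(1,0):B a2@(1,1):A a3@(1,2):B a4@(1,3):A a5@(1,4):A
t=3: a0@(0,2):A a1@(0,0):B a2@(0,1):A a3@(0,3):B a4@(1,3):A a5@(1,4):A
t=4: a0@(0,2):A a1@(0,4):B a2@(0,5):A a3@(1,0):B a4@(1,3):A a5@(1,1):A
t=5: a0@(0,2):A a1@(0,0):B a2@(0,1):A a3@(0,3):B a4@(1,2):A a5@(1,4):A
t=6: a0@(0,2):A a1@(0,4):B a2@(0,1):A a3@(0,5):B a4@(1,2):A a5@(1,0):A
t=7: a0@(0,2):A a1@(0,4):B a2@(0,1):A a3@(0,0):B a4@(1,2):A a5@(0,3):A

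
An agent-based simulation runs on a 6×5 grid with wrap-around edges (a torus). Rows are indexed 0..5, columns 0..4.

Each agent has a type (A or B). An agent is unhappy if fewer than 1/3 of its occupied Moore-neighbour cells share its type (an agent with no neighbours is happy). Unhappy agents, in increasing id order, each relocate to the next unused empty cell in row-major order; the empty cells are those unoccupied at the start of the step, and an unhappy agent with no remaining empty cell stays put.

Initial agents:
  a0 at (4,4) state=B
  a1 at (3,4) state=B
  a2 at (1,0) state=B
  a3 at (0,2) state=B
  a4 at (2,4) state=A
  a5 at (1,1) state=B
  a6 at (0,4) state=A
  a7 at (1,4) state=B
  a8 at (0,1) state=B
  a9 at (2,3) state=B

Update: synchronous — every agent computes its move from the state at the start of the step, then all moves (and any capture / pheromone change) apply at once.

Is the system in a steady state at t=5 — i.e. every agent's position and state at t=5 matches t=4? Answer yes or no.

no

t=1: a0@(4,4):B a1@(3,4):B a2@(1,0):B a3@(0,2):B a4@(0,0):A a5@(1,1):B a6@(0,3):A a7@(1,4):B a8@(0,1):B a9@(2,3):B
t=2: a0@(4,4):B a1@(3,4):B a2@(1,0):B a3@(0,2):B a4@(0,4):A a5@(1,1):B a6@(1,2):A a7@(1,4):B a8@(0,1):B a9@(2,3):B
t=3: a0@(4,4):B a1@(3,4):B a2@(1,0):B a3@(0,2):B a4@(0,0):A a5@(1,1):B a6@(0,3):A a7@(1,4):B a8@(0,1):B a9@(2,3):B
t=4: a0@(4,4):B a1@(3,4):B a2@(1,0):B a3@(0,2):B a4@(0,4):A a5@(1,1):B a6@(1,2):A a7@(1,4):B a8@(0,1):B a9@(2,3):B
t=5: a0@(4,4):B a1@(3,4):B a2@(1,0):B a3@(0,2):B a4@(0,0):A a5@(1,1):B a6@(0,3):A a7@(1,4):B a8@(0,1):B a9@(2,3):B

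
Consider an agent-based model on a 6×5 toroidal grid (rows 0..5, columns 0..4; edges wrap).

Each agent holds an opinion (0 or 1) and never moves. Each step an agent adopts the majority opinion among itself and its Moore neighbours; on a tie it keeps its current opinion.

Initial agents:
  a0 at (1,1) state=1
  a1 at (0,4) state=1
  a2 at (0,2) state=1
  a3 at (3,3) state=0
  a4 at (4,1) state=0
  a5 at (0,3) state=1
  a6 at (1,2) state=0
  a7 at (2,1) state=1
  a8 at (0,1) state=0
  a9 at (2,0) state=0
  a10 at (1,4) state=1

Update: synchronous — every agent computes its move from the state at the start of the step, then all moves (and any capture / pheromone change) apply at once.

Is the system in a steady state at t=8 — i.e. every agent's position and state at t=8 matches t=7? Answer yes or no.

t=1: a0@(1,1):1 a1@(0,4):1 a2@(0,2):1 a3@(3,3):0 a4@(4,1):0 a5@(0,3):1 a6@(1,2):1 a7@(2,1):1 a8@(0,1):0 a9@(2,0):1 a10@(1,4):1
t=2: a0@(1,1):1 a1@(0,4):1 a2@(0,2):1 a3@(3,3):0 a4@(4,1):0 a5@(0,3):1 a6@(1,2):1 a7@(2,1):1 a8@(0,1):1 a9@(2,0):1 a10@(1,4):1
t=3: (unchanged — steady state)

yes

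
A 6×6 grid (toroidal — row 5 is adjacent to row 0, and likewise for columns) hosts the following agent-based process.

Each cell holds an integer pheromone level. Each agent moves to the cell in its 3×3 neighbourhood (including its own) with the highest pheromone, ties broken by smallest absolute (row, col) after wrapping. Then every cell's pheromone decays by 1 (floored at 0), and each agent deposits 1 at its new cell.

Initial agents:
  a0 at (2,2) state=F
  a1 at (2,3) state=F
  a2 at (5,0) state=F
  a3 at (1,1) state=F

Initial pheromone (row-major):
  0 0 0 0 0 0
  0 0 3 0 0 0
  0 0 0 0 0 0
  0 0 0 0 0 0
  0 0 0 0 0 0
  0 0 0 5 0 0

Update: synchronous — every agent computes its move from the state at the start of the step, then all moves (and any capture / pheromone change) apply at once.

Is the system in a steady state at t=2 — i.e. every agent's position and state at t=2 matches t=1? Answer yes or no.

yes

t=1: a0@(1,2) a1@(1,2) a2@(0,0) a3@(1,2) | pheromone: 1 0 0 0 0 0 / 0 0 5 0 0 0 / 0 0 0 0 0 0 / 0 0 0 0 0 0 / 0 0 0 0 0 0 / 0 0 0 4 0 0
t=2: a0@(1,2) a1@(1,2) a2@(0,0) a3@(1,2) | pheromone: 1 0 0 0 0 0 / 0 0 7 0 0 0 / 0 0 0 0 0 0 / 0 0 0 0 0 0 / 0 0 0 0 0 0 / 0 0 0 3 0 0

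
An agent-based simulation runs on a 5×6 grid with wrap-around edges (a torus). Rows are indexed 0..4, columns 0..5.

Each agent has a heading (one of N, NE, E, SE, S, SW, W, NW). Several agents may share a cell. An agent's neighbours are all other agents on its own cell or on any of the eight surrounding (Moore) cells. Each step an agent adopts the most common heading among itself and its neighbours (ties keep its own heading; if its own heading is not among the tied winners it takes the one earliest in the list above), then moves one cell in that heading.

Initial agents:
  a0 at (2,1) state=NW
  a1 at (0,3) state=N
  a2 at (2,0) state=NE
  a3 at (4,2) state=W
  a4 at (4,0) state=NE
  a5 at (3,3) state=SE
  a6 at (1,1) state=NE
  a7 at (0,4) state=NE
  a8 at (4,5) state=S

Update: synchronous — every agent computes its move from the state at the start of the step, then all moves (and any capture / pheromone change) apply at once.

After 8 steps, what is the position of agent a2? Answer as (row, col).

t=1: a0@(1,2):NE a1@(4,3):N a2@(1,1):NE a3@(4,1):W a4@(3,1):NE a5@(4,4):SE a6@(0,2):NE a7@(4,5):NE a8@(3,0):NE
t=2: a0@(0,3):NE a1@(3,3):N a2@(0,2):NE a3@(3,2):NE a4@(2,2):NE a5@(0,5):SE a6@(4,3):NE a7@(3,0):NE a8@(2,1):NE
t=3: a0@(4,4):NE a1@(2,4):NE a2@(4,3):NE a3@(2,3):NE a4@(1,3):NE a5@(1,0):SE a6@(3,4):NE a7@(2,1):NE a8@(1,2):NE
t=4: a0@(3,5):NE a1@(1,5):NE a2@(3,4):NE a3@(1,4):NE a4@(0,4):NE a5@(2,1):SE a6@(2,5):NE a7@(1,2):NE a8@(0,3):NE
t=5: a0@(2,0):NE a1@(0,0):NE a2@(2,5):NE a3@(0,5):NE a4@(4,5):NE a5@(3,2):SE a6@(1,0):NE a7@(0,3):NE a8@(4,4):NE
t=6: a0@(1,1):NE a1@(4,1):NE a2@(1,0):NE a3@(4,0):NE a4@(3,0):NE a5@(4,3):SE a6@(0,1):NE a7@(4,4):NE a8@(3,5):NE
t=7: a0@(0,2):NE a1@(3,2):NE a2@(0,1):NE a3@(3,1):NE a4@(2,1):NE a5@(0,4):SE a6@(4,2):NE a7@(3,5):NE a8@(2,0):NE
t=8: a0@(4,3):NE a1@(2,3):NE a2@(4,2):NE a3@(2,2):NE a4@(1,2):NE a5@(1,5):SE a6@(3,3):NE a7@(2,0):NE a8@(1,1):NE

(4, 2)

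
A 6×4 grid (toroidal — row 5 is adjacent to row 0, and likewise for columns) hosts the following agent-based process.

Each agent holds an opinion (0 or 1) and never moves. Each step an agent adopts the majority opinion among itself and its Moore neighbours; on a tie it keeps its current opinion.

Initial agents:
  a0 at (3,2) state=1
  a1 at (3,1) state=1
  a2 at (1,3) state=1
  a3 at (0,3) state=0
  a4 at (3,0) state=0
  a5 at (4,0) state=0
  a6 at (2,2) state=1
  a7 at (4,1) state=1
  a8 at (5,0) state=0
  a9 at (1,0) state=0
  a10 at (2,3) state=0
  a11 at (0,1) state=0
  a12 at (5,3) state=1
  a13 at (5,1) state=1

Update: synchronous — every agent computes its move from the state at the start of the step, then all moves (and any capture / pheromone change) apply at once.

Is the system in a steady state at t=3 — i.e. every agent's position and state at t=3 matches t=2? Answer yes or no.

t=1: a0@(3,2):1 a1@(3,1):1 a2@(1,3):0 a3@(0,3):0 a4@(3,0):0 a5@(4,0):1 a6@(2,2):1 a7@(4,1):1 a8@(5,0):0 a9@(1,0):0 a10@(2,3):0 a11@(0,1):0 a12@(5,3):0 a13@(5,1):0
t=2: a0@(3,2):1 a1@(3,1):1 a2@(1,3):0 a3@(0,3):0 a4@(3,0):1 a5@(4,0):0 a6@(2,2):1 a7@(4,1):1 a8@(5,0):0 a9@(1,0):0 a10@(2,3):0 a11@(0,1):0 a12@(5,3):0 a13@(5,1):0
t=3: (unchanged — steady state)

yes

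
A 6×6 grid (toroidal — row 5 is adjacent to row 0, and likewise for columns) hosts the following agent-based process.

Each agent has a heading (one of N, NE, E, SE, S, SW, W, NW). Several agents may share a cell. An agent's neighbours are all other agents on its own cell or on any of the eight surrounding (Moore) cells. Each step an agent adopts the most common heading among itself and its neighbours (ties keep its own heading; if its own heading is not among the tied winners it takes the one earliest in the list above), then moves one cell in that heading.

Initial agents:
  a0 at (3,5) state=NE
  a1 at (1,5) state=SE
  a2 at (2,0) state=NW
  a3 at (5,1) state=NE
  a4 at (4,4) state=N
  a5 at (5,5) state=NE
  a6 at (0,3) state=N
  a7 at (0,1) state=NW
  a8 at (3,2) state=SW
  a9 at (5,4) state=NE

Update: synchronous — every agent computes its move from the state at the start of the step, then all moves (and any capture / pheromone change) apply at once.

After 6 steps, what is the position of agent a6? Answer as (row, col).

(0, 1)

t=1: a0@(2,0):NE a1@(2,0):SE a2@(1,5):NW a3@(4,2):NE a4@(3,5):NE a5@(4,0):NE a6@(5,3):N a7@(5,0):NW a8@(4,1):SW a9@(4,5):NE
t=2: a0@(1,1):NE a1@(1,1):NE a2@(0,4):NW a3@(3,3):NE a4@(2,0):NE a5@(3,1):NE a6@(4,3):N a7@(4,1):NE a8@(3,2):NE a9@(3,0):NE
t=3: a0@(0,2):NE a1@(0,2):NE a2@(5,3):NW a3@(2,4):NE a4@(1,1):NE a5@(2,2):NE a6@(3,4):NE a7@(3,2):NE a8@(2,3):NE a9@(2,1):NE
t=4: a0@(5,3):NE a1@(5,3):NE a2@(4,4):NE a3@(1,5):NE a4@(0,2):NE a5@(1,3):NE a6@(2,5):NE a7@(2,3):NE a8@(1,4):NE a9@(1,2):NE
t=5: a0@(4,4):NE a1@(4,4):NE a2@(3,5):NE a3@(0,0):NE a4@(5,3):NE a5@(0,4):NE a6@(1,0):NE a7@(1,4):NE a8@(0,5):NE a9@(0,3):NE
t=6: a0@(3,5):NE a1@(3,5):NE a2@(2,0):NE a3@(5,1):NE a4@(4,4):NE a5@(5,5):NE a6@(0,1):NE a7@(0,5):NE a8@(5,0):NE a9@(5,4):NE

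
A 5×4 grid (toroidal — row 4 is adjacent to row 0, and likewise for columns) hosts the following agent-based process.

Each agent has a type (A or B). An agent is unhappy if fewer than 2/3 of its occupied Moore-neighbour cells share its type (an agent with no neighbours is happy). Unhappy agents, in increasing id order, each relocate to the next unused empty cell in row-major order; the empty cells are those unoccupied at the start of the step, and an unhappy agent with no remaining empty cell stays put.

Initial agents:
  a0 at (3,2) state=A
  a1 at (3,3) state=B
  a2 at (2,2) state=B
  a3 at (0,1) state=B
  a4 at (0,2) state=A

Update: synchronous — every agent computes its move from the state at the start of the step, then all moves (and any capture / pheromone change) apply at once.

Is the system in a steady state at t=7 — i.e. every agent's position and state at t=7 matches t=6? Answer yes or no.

no

t=1: a0@(0,0):A a1@(0,3):B a2@(1,0):B a3@(1,1):B a4@(1,2):A
t=2: a0@(0,1):A a1@(0,2):B a2@(1,0):B a3@(1,3):B a4@(2,0):A
t=3: a0@(0,0):A a1@(0,3):B a2@(1,1):B a3@(1,3):B a4@(1,2):A
t=4: a0@(0,1):A a1@(0,2):B a2@(1,0):B a3@(2,0):B a4@(2,1):A
t=5: a0@(0,0):A a1@(0,3):B a2@(1,1):B a3@(1,2):B a4@(1,3):A
t=6: a0@(0,1):A a1@(0,2):B a2@(1,0):B a3@(1,2):B a4@(2,0):A
t=7: a0@(0,0):A a1@(0,3):B a2@(1,1):B a3@(1,3):B a4@(2,1):A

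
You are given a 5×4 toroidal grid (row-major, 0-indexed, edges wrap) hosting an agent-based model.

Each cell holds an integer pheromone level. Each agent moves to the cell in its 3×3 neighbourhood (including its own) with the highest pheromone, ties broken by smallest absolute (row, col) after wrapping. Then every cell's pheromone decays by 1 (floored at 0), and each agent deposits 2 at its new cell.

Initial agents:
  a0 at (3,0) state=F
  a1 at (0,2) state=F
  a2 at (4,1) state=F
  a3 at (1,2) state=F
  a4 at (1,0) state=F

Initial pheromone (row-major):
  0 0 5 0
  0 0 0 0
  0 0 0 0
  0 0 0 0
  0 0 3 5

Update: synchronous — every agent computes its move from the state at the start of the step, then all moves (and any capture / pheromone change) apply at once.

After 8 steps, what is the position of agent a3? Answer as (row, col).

(0, 2)

t=1: a0@(4,3) a1@(0,2) a2@(0,2) a3@(0,2) a4@(0,0) | pheromone: 2 0 10 0 / 0 0 0 0 / 0 0 0 0 / 0 0 0 0 / 0 0 2 6
t=2: a0@(0,2) a1@(0,2) a2@(0,2) a3@(0,2) a4@(4,3) | pheromone: 1 0 17 0 / 0 0 0 0 / 0 0 0 0 / 0 0 0 0 / 0 0 1 7
t=3: a0@(0,2) a1@(0,2) a2@(0,2) a3@(0,2) a4@(0,2) | pheromone: 0 0 26 0 / 0 0 0 0 / 0 0 0 0 / 0 0 0 0 / 0 0 0 6
t=4: a0@(0,2) a1@(0,2) a2@(0,2) a3@(0,2) a4@(0,2) | pheromone: 0 0 35 0 / 0 0 0 0 / 0 0 0 0 / 0 0 0 0 / 0 0 0 5
t=5: a0@(0,2) a1@(0,2) a2@(0,2) a3@(0,2) a4@(0,2) | pheromone: 0 0 44 0 / 0 0 0 0 / 0 0 0 0 / 0 0 0 0 / 0 0 0 4
t=6: a0@(0,2) a1@(0,2) a2@(0,2) a3@(0,2) a4@(0,2) | pheromone: 0 0 53 0 / 0 0 0 0 / 0 0 0 0 / 0 0 0 0 / 0 0 0 3
t=7: a0@(0,2) a1@(0,2) a2@(0,2) a3@(0,2) a4@(0,2) | pheromone: 0 0 62 0 / 0 0 0 0 / 0 0 0 0 / 0 0 0 0 / 0 0 0 2
t=8: a0@(0,2) a1@(0,2) a2@(0,2) a3@(0,2) a4@(0,2) | pheromone: 0 0 71 0 / 0 0 0 0 / 0 0 0 0 / 0 0 0 0 / 0 0 0 1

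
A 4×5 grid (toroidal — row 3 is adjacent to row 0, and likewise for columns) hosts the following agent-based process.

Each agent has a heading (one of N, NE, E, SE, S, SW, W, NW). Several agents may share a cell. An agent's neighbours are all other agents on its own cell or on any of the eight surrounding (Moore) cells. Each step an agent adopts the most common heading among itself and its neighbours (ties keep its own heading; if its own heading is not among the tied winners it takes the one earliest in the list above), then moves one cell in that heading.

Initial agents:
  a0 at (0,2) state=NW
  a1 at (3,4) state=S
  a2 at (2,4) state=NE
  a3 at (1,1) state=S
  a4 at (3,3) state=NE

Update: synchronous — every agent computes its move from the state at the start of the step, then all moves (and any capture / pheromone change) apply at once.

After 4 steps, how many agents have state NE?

t=1: a0@(3,1):NW a1@(2,0):NE a2@(1,0):NE a3@(2,1):S a4@(2,4):NE
t=2: a0@(2,0):NW a1@(1,1):NE a2@(0,1):NE a3@(1,2):NE a4@(1,0):NE
t=3: a0@(1,1):NE a1@(0,2):NE a2@(3,2):NE a3@(0,3):NE a4@(0,1):NE
t=4: a0@(0,2):NE a1@(3,3):NE a2@(2,3):NE a3@(3,4):NE a4@(3,2):NE

5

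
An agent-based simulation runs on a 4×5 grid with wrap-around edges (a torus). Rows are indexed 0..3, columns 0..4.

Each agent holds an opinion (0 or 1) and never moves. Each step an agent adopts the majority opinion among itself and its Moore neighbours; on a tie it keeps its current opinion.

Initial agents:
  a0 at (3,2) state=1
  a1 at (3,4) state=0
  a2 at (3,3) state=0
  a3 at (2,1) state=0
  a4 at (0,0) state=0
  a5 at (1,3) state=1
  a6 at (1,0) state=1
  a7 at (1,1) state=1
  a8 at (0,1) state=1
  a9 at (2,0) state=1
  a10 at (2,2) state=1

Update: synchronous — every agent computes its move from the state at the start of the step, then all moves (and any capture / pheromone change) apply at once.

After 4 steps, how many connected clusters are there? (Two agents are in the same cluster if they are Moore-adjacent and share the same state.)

2

t=1: a0@(3,2):1 a1@(3,4):0 a2@(3,3):0 a3@(2,1):1 a4@(0,0):1 a5@(1,3):1 a6@(1,0):1 a7@(1,1):1 a8@(0,1):1 a9@(2,0):1 a10@(2,2):1
t=2: (unchanged — steady state)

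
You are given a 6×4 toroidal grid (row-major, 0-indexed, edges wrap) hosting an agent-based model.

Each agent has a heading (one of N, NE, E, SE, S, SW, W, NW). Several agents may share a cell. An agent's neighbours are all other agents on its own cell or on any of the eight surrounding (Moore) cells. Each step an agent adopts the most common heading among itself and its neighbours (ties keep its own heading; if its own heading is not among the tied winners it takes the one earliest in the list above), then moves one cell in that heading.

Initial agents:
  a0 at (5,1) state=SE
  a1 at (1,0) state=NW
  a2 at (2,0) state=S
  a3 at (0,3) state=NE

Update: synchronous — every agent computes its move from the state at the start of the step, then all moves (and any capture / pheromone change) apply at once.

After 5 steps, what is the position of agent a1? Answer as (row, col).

(2, 3)

t=1: a0@(0,2):SE a1@(0,3):NW a2@(3,0):S a3@(5,0):NE
t=2: a0@(1,3):SE a1@(5,2):NW a2@(4,0):S a3@(4,1):NE
t=3: a0@(2,0):SE a1@(4,1):NW a2@(5,0):S a3@(3,2):NE
t=4: a0@(3,1):SE a1@(3,0):NW a2@(0,0):S a3@(2,3):NE
t=5: a0@(4,2):SE a1@(2,3):NW a2@(1,0):S a3@(1,0):NE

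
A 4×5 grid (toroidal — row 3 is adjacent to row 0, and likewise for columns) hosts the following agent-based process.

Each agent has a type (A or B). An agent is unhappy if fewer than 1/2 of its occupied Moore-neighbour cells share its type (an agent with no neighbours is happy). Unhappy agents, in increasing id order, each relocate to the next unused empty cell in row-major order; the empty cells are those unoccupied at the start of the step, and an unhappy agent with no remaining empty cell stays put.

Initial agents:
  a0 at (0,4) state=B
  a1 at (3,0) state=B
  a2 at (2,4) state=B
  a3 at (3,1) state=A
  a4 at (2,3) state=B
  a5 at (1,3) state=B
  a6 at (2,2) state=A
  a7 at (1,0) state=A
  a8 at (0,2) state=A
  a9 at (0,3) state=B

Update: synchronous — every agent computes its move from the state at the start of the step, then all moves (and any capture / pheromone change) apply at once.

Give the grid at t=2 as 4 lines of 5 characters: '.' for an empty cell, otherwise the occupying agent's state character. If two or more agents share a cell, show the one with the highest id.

AABBB
.A.B.
...BB
.A...

t=1: a0@(0,4):B a1@(3,0):B a2@(2,4):B a3@(3,1):A a4@(2,3):B a5@(1,3):B a6@(0,0):A a7@(0,1):A a8@(1,1):A a9@(0,3):B
t=2: a0@(0,4):B a1@(0,2):B a2@(2,4):B a3@(3,1):A a4@(2,3):B a5@(1,3):B a6@(0,0):A a7@(0,1):A a8@(1,1):A a9@(0,3):B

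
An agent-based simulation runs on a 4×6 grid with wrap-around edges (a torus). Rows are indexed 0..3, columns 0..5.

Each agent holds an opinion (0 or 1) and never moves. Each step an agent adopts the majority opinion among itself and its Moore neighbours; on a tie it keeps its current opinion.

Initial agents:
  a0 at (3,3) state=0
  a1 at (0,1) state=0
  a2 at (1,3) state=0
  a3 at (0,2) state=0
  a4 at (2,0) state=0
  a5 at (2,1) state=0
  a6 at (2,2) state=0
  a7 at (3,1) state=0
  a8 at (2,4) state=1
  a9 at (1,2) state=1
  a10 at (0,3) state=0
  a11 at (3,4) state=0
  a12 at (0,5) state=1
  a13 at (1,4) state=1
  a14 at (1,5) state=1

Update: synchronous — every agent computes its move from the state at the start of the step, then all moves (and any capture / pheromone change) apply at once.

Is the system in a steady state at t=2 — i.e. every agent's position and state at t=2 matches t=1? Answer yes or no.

yes

t=1: a0@(3,3):0 a1@(0,1):0 a2@(1,3):0 a3@(0,2):0 a4@(2,0):0 a5@(2,1):0 a6@(2,2):0 a7@(3,1):0 a8@(2,4):1 a9@(1,2):0 a10@(0,3):0 a11@(3,4):0 a12@(0,5):1 a13@(1,4):1 a14@(1,5):1
t=2: (unchanged — steady state)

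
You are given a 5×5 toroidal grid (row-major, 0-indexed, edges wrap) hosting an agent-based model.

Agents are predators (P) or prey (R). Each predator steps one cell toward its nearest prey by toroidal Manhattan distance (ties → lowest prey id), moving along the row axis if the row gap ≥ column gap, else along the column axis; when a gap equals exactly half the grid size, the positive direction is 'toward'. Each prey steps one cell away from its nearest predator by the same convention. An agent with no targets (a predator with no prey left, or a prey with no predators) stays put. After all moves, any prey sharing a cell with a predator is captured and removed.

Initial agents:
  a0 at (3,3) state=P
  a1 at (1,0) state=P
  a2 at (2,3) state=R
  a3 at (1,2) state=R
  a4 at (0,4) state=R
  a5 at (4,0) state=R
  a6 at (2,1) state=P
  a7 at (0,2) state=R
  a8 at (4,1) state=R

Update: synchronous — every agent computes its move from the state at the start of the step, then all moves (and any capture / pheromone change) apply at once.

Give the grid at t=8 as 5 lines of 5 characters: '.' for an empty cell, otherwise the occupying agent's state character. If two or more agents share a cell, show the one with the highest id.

t=1: a0@(2,3):P a1@(1,1):P a2@(1,3):R a3@(1,3):R a4@(4,4):R a5@(3,0):R a6@(2,2):P a7@(1,2):R a8@(0,1):R
t=2: a0@(1,3):P a1@(1,2):P a2@(0,3):R a3@(0,3):R a4@(0,4):R a5@(3,1):R a6@(1,2):P a8@(4,1):R
t=3: a0@(0,3):P a1@(0,2):P a2@(4,3):R a3@(4,3):R a4@(4,4):R a5@(4,1):R a6@(0,2):P a8@(3,1):R
t=4: a0@(4,3):P a1@(4,2):P a2@(3,3):R a3@(3,3):R a4@(3,4):R a5@(3,1):R a6@(4,2):P a8@(2,1):R
t=5: a0@(3,3):P a1@(3,2):P a2@(2,3):R a3@(2,3):R a4@(2,4):R a5@(2,1):R a6@(3,2):P a8@(1,1):R
t=6: a0@(2,3):P a1@(2,2):P a2@(1,3):R a3@(1,3):R a4@(1,4):R a5@(1,1):R a6@(2,2):P a8@(0,1):R
t=7: a0@(1,3):P a1@(1,2):P a2@(0,3):R a3@(0,3):R a4@(0,4):R a5@(0,1):R a6@(1,2):P a8@(4,1):R
t=8: a0@(0,3):P a1@(0,2):P a2@(4,3):R a3@(4,3):R a4@(4,4):R a5@(4,1):R a6@(0,2):P a8@(3,1):R

..PP.
.....
.....
.R...
.R.RR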